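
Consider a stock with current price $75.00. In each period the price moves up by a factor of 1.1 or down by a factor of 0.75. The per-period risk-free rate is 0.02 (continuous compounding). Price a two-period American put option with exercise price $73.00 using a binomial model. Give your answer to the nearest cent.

$5.62

Risk-neutral probability p = (e^0.02 − 0.75)/(1.1 − 0.75) = 0.2702/0.3500 = 0.7720
Terminal stock prices: S_uu = 90.75, S_ud = 61.88, S_dd = 42.19
Terminal payoffs (K − S): max(-17.75, 0) = 0, max(11.12, 0) = 11.12, max(30.81, 0) = 30.81
Node u (S = 82.5): continuation = e^(−0.02)·[0.7720·0.0000 + 0.2280·11.1250] = 2.4862; exercise value = 0.0000 ≤ continuation, so V_u = 2.4862
Node d (S = 56.25): continuation = e^(−0.02)·[0.7720·11.1250 + 0.2280·30.8125] = 15.3045; exercise value = 16.7500 > continuation, so V_d = 16.7500 (exercise)
Node 0 (S = 75): continuation = e^(−0.02)·[0.7720·2.4862 + 0.2280·16.7500] = 5.6247; exercise value = 0.0000 ≤ continuation, so V_0 = 5.6247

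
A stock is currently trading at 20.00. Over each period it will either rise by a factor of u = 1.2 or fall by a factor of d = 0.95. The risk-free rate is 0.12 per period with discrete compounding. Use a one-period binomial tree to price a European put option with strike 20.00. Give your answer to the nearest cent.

Risk-neutral probability p = (1 + 0.12 − 0.95)/(1.2 − 0.95) = 0.1700/0.2500 = 0.6800
Terminal stock prices: S_u = 24, S_d = 19
Terminal payoffs (K − S): max(-4, 0) = 0, max(1, 0) = 1
Node 0 (S = 20): V_0 = 1/1.12·[0.6800·0.0000 + 0.3200·1.0000] = 0.2857

0.29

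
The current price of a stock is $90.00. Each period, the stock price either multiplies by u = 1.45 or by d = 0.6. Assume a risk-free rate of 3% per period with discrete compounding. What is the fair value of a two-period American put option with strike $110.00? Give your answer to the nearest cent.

$34.33

Risk-neutral probability p = (1 + 0.03 − 0.6)/(1.45 − 0.6) = 0.4300/0.8500 = 0.5059
Terminal stock prices: S_uu = 189.2, S_ud = 78.3, S_dd = 32.4
Terminal payoffs (K − S): max(-79.22, 0) = 0, max(31.7, 0) = 31.7, max(77.6, 0) = 77.6
Node u (S = 130.5): continuation = 1/1.03·[0.5059·0.0000 + 0.4941·31.7000] = 15.2073; exercise value = 0.0000 ≤ continuation, so V_u = 15.2073
Node d (S = 54): continuation = 1/1.03·[0.5059·31.7000 + 0.4941·77.6000] = 52.7961; exercise value = 56.0000 > continuation, so V_d = 56.0000 (exercise)
Node 0 (S = 90): continuation = 1/1.03·[0.5059·15.2073 + 0.4941·56.0000] = 34.3337; exercise value = 20.0000 ≤ continuation, so V_0 = 34.3337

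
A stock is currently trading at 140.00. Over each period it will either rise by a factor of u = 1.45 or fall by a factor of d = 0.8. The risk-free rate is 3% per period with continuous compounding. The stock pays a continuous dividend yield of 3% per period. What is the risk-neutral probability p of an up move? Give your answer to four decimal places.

Per-period risk-free factor R = e^0.03 = 1.0305; dividend-adjusted growth = e^(0.03−0.03) = 1.0000.
Risk-neutral probability p = (1.0000 − 0.8)/(1.45 − 0.8) = 0.2000/0.6500 = 0.3077

p = 0.3077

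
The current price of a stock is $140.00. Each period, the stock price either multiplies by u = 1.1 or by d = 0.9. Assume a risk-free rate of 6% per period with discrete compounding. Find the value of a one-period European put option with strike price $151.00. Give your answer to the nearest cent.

$4.72

Risk-neutral probability p = (1 + 0.06 − 0.9)/(1.1 − 0.9) = 0.1600/0.2000 = 0.8000
Terminal stock prices: S_u = 154, S_d = 126
Terminal payoffs (K − S): max(-3, 0) = 0, max(25, 0) = 25
Node 0 (S = 140): V_0 = 1/1.06·[0.8000·0.0000 + 0.2000·25.0000] = 4.7170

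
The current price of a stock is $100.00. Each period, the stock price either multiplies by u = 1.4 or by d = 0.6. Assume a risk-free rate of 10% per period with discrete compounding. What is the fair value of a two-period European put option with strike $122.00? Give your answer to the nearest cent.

Risk-neutral probability p = (1 + 0.1 − 0.6)/(1.4 − 0.6) = 0.5000/0.8000 = 0.6250
Terminal stock prices: S_uu = 196, S_ud = 84, S_dd = 36
Terminal payoffs (K − S): max(-74, 0) = 0, max(38, 0) = 38, max(86, 0) = 86
Node u (S = 140): V_u = 1/1.1·[0.6250·0.0000 + 0.3750·38.0000] = 12.9545
Node d (S = 60): V_d = 1/1.1·[0.6250·38.0000 + 0.3750·86.0000] = 50.9091
Node 0 (S = 100): V_0 = 1/1.1·[0.6250·12.9545 + 0.3750·50.9091] = 24.7159

$24.72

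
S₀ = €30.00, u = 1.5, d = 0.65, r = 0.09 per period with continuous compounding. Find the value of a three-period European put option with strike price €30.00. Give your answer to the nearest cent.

Risk-neutral probability p = (e^0.09 − 0.65)/(1.5 − 0.65) = 0.4442/0.8500 = 0.5226
Terminal stock prices: S_uuu = 101.2, S_uud = 43.88, S_udd = 19.01, S_ddd = 8.239
Terminal payoffs (K − S): max(-71.25, 0) = 0, max(-13.88, 0) = 0, max(10.99, 0) = 10.99, max(21.76, 0) = 21.76
Node uu (S = 67.5): V_uu = e^(−0.09)·[0.5226·0.0000 + 0.4774·0.0000] = 0.0000
Node ud (S = 29.25): V_ud = e^(−0.09)·[0.5226·0.0000 + 0.4774·10.9875] = 4.7944
Node dd (S = 12.68): V_dd = e^(−0.09)·[0.5226·10.9875 + 0.4774·21.7613] = 14.7429
Node u (S = 45): V_u = e^(−0.09)·[0.5226·0.0000 + 0.4774·4.7944] = 2.0920
Node d (S = 19.5): V_d = e^(−0.09)·[0.5226·4.7944 + 0.4774·14.7429] = 8.7228
Node 0 (S = 30): V_0 = e^(−0.09)·[0.5226·2.0920 + 0.4774·8.7228] = 4.8053

€4.81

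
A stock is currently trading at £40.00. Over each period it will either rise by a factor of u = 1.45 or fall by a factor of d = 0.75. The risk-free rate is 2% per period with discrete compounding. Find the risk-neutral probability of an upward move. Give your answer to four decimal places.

p = 0.3857

Risk-neutral probability p = (1 + 0.02 − 0.75)/(1.45 − 0.75) = 0.2700/0.7000 = 0.3857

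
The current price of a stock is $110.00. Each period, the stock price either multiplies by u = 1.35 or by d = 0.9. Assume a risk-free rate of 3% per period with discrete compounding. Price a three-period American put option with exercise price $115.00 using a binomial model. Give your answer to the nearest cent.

Risk-neutral probability p = (1 + 0.03 − 0.9)/(1.35 − 0.9) = 0.1300/0.4500 = 0.2889
Terminal stock prices: S_uuu = 270.6, S_uud = 180.4, S_udd = 120.3, S_ddd = 80.19
Terminal payoffs (K − S): max(-155.6, 0) = 0, max(-65.43, 0) = 0, max(-5.285, 0) = 0, max(34.81, 0) = 34.81
Node uu (S = 200.5): continuation = 1/1.03·[0.2889·0.0000 + 0.7111·0.0000] = 0.0000; exercise value = 0.0000 ≤ continuation, so V_uu = 0.0000
Node ud (S = 133.7): continuation = 1/1.03·[0.2889·0.0000 + 0.7111·0.0000] = 0.0000; exercise value = 0.0000 ≤ continuation, so V_ud = 0.0000
Node dd (S = 89.1): continuation = 1/1.03·[0.2889·0.0000 + 0.7111·34.8100] = 24.0328; exercise value = 25.9000 > continuation, so V_dd = 25.9000 (exercise)
Node u (S = 148.5): continuation = 1/1.03·[0.2889·0.0000 + 0.7111·0.0000] = 0.0000; exercise value = 0.0000 ≤ continuation, so V_u = 0.0000
Node d (S = 99): continuation = 1/1.03·[0.2889·0.0000 + 0.7111·25.9000] = 17.8813; exercise value = 16.0000 ≤ continuation, so V_d = 17.8813
Node 0 (S = 110): continuation = 1/1.03·[0.2889·0.0000 + 0.7111·17.8813] = 12.3453; exercise value = 5.0000 ≤ continuation, so V_0 = 12.3453

$12.35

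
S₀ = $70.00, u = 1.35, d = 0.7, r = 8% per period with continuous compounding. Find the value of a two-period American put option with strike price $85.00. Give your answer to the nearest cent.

Risk-neutral probability p = (e^0.08 − 0.7)/(1.35 − 0.7) = 0.3833/0.6500 = 0.5897
Terminal stock prices: S_uu = 127.6, S_ud = 66.15, S_dd = 34.3
Terminal payoffs (K − S): max(-42.58, 0) = 0, max(18.85, 0) = 18.85, max(50.7, 0) = 50.7
Node u (S = 94.5): continuation = e^(−0.08)·[0.5897·0.0000 + 0.4103·18.8500] = 7.1400; exercise value = 0.0000 ≤ continuation, so V_u = 7.1400
Node d (S = 49): continuation = e^(−0.08)·[0.5897·18.8500 + 0.4103·50.7000] = 29.4649; exercise value = 36.0000 > continuation, so V_d = 36.0000 (exercise)
Node 0 (S = 70): continuation = e^(−0.08)·[0.5897·7.1400 + 0.4103·36.0000] = 17.5226; exercise value = 15.0000 ≤ continuation, so V_0 = 17.5226

$17.52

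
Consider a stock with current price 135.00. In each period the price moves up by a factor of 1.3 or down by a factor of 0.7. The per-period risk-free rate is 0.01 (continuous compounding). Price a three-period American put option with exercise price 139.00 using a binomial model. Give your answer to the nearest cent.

Risk-neutral probability p = (e^0.01 − 0.7)/(1.3 − 0.7) = 0.3101/0.6000 = 0.5168
Terminal stock prices: S_uuu = 296.6, S_uud = 159.7, S_udd = 85.99, S_ddd = 46.3
Terminal payoffs (K − S): max(-157.6, 0) = 0, max(-20.71, 0) = 0, max(53.01, 0) = 53.01, max(92.7, 0) = 92.7
Node uu (S = 228.2): continuation = e^(−0.01)·[0.5168·0.0000 + 0.4832·0.0000] = 0.0000; exercise value = 0.0000 ≤ continuation, so V_uu = 0.0000
Node ud (S = 122.8): continuation = e^(−0.01)·[0.5168·0.0000 + 0.4832·53.0050] = 25.3598; exercise value = 16.1500 ≤ continuation, so V_ud = 25.3598
Node dd (S = 66.15): continuation = e^(−0.01)·[0.5168·53.0050 + 0.4832·92.6950] = 71.4669; exercise value = 72.8500 > continuation, so V_dd = 72.8500 (exercise)
Node u (S = 175.5): continuation = e^(−0.01)·[0.5168·0.0000 + 0.4832·25.3598] = 12.1332; exercise value = 0.0000 ≤ continuation, so V_u = 12.1332
Node d (S = 94.5): continuation = e^(−0.01)·[0.5168·25.3598 + 0.4832·72.8500] = 47.8287; exercise value = 44.5000 ≤ continuation, so V_d = 47.8287
Node 0 (S = 135): continuation = e^(−0.01)·[0.5168·12.1332 + 0.4832·47.8287] = 29.0907; exercise value = 4.0000 ≤ continuation, so V_0 = 29.0907

29.09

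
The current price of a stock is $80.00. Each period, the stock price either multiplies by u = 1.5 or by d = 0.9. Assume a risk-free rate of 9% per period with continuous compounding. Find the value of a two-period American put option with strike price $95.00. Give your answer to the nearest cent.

Risk-neutral probability p = (e^0.09 − 0.9)/(1.5 − 0.9) = 0.1942/0.6000 = 0.3236
Terminal stock prices: S_uu = 180, S_ud = 108, S_dd = 64.8
Terminal payoffs (K − S): max(-85, 0) = 0, max(-13, 0) = 0, max(30.2, 0) = 30.2
Node u (S = 120): continuation = e^(−0.09)·[0.3236·0.0000 + 0.6764·0.0000] = 0.0000; exercise value = 0.0000 ≤ continuation, so V_u = 0.0000
Node d (S = 72): continuation = e^(−0.09)·[0.3236·0.0000 + 0.6764·30.2000] = 18.6685; exercise value = 23.0000 > continuation, so V_d = 23.0000 (exercise)
Node 0 (S = 80): continuation = e^(−0.09)·[0.3236·0.0000 + 0.6764·23.0000] = 14.2177; exercise value = 15.0000 > continuation, so V_0 = 15.0000 (exercise)

$15.00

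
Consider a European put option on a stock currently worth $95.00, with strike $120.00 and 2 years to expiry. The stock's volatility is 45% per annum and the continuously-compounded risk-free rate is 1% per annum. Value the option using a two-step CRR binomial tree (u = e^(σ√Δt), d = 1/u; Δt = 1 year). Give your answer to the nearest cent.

CRR parameters: u = e^(σ√Δt) = e^(0.45·√1) = 1.5683, d = 1/u = 0.6376
Per-period rate: rΔt = 0.01·1 = 0.01, so R = e^0.01 = 1.0101
Risk-neutral probability p = (e^0.01 − 0.6376)/(1.5683 − 0.6376) = 0.3724/0.9307 = 0.4002
Terminal stock prices: S_uu = 233.7, S_ud = 95, S_dd = 38.62
Terminal payoffs (K − S): max(-113.7, 0) = 0, max(25, 0) = 25, max(81.38, 0) = 81.38
Node u (S = 149): V_u = e^(−0.01)·[0.4002·0.0000 + 0.5998·25.0000] = 14.8468
Node d (S = 60.57): V_d = e^(−0.01)·[0.4002·25.0000 + 0.5998·81.3759] = 58.2313
Node 0 (S = 95): V_0 = e^(−0.01)·[0.4002·14.8468 + 0.5998·58.2313] = 40.4639

$40.46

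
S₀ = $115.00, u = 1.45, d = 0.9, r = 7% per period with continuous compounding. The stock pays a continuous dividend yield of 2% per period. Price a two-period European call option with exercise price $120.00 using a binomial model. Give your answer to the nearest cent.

$18.44

Per-period risk-free factor R = e^0.07 = 1.0725; dividend-adjusted growth = e^(0.07−0.02) = 1.0513.
Risk-neutral probability p = (1.0513 − 0.9)/(1.45 − 0.9) = 0.1513/0.5500 = 0.2750
Terminal stock prices: S_uu = 241.8, S_ud = 150.1, S_dd = 93.15
Terminal payoffs (S − K): max(121.8, 0) = 121.8, max(30.08, 0) = 30.08, max(-26.85, 0) = 0
Node u (S = 166.8): V_u = e^(−0.07)·[0.2750·121.7875 + 0.7250·30.0750] = 51.5609
Node d (S = 103.5): V_d = e^(−0.07)·[0.2750·30.0750 + 0.7250·0.0000] = 7.7126
Node 0 (S = 115): V_0 = e^(−0.07)·[0.2750·51.5609 + 0.7250·7.7126] = 18.4358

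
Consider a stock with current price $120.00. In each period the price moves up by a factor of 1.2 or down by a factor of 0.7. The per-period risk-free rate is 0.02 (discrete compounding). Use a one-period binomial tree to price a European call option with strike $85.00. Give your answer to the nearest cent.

$37.02

Risk-neutral probability p = (1 + 0.02 − 0.7)/(1.2 − 0.7) = 0.3200/0.5000 = 0.6400
Terminal stock prices: S_u = 144, S_d = 84
Terminal payoffs (S − K): max(59, 0) = 59, max(-1, 0) = 0
Node 0 (S = 120): V_0 = 1/1.02·[0.6400·59.0000 + 0.3600·0.0000] = 37.0196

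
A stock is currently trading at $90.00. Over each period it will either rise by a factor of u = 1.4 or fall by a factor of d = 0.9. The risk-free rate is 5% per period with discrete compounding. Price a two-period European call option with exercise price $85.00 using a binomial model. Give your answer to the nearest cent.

Risk-neutral probability p = (1 + 0.05 − 0.9)/(1.4 − 0.9) = 0.1500/0.5000 = 0.3000
Terminal stock prices: S_uu = 176.4, S_ud = 113.4, S_dd = 72.9
Terminal payoffs (S − K): max(91.4, 0) = 91.4, max(28.4, 0) = 28.4, max(-12.1, 0) = 0
Node u (S = 126): V_u = 1/1.05·[0.3000·91.4000 + 0.7000·28.4000] = 45.0476
Node d (S = 81): V_d = 1/1.05·[0.3000·28.4000 + 0.7000·0.0000] = 8.1143
Node 0 (S = 90): V_0 = 1/1.05·[0.3000·45.0476 + 0.7000·8.1143] = 18.2803

$18.28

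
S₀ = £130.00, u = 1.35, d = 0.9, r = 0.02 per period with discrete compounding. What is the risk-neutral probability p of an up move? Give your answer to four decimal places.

Risk-neutral probability p = (1 + 0.02 − 0.9)/(1.35 − 0.9) = 0.1200/0.4500 = 0.2667

p = 0.2667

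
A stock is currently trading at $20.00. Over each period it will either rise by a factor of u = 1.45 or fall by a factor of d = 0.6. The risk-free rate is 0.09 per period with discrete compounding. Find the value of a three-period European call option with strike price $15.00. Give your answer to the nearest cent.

Risk-neutral probability p = (1 + 0.09 − 0.6)/(1.45 − 0.6) = 0.4900/0.8500 = 0.5765
Terminal stock prices: S_uuu = 60.97, S_uud = 25.23, S_udd = 10.44, S_ddd = 4.32
Terminal payoffs (S − K): max(45.97, 0) = 45.97, max(10.23, 0) = 10.23, max(-4.56, 0) = 0, max(-10.68, 0) = 0
Node uu (S = 42.05): V_uu = 1/1.09·[0.5765·45.9725 + 0.4235·10.2300] = 28.2885
Node ud (S = 17.4): V_ud = 1/1.09·[0.5765·10.2300 + 0.4235·0.0000] = 5.4104
Node dd (S = 7.2): V_dd = 1/1.09·[0.5765·0.0000 + 0.4235·0.0000] = 0.0000
Node u (S = 29): V_u = 1/1.09·[0.5765·28.2885 + 0.4235·5.4104] = 17.0633
Node d (S = 12): V_d = 1/1.09·[0.5765·5.4104 + 0.4235·0.0000] = 2.8614
Node 0 (S = 20): V_0 = 1/1.09·[0.5765·17.0633 + 0.4235·2.8614] = 10.1361

$10.14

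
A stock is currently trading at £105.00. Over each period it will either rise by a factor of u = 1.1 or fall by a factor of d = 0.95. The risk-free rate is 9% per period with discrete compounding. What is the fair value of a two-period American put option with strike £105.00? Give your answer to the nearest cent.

Risk-neutral probability p = (1 + 0.09 − 0.95)/(1.1 − 0.95) = 0.1400/0.1500 = 0.9333
Terminal stock prices: S_uu = 127.1, S_ud = 109.7, S_dd = 94.76
Terminal payoffs (K − S): max(-22.05, 0) = 0, max(-4.725, 0) = 0, max(10.24, 0) = 10.24
Node u (S = 115.5): continuation = 1/1.09·[0.9333·0.0000 + 0.0667·0.0000] = 0.0000; exercise value = 0.0000 ≤ continuation, so V_u = 0.0000
Node d (S = 99.75): continuation = 1/1.09·[0.9333·0.0000 + 0.0667·10.2375] = 0.6261; exercise value = 5.2500 > continuation, so V_d = 5.2500 (exercise)
Node 0 (S = 105): continuation = 1/1.09·[0.9333·0.0000 + 0.0667·5.2500] = 0.3211; exercise value = 0.0000 ≤ continuation, so V_0 = 0.3211

£0.32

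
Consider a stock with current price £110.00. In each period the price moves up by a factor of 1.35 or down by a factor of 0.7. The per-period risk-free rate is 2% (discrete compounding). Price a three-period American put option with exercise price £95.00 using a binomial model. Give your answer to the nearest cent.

Risk-neutral probability p = (1 + 0.02 − 0.7)/(1.35 − 0.7) = 0.3200/0.6500 = 0.4923
Terminal stock prices: S_uuu = 270.6, S_uud = 140.3, S_udd = 72.76, S_ddd = 37.73
Terminal payoffs (K − S): max(-175.6, 0) = 0, max(-45.33, 0) = 0, max(22.24, 0) = 22.24, max(57.27, 0) = 57.27
Node uu (S = 200.5): continuation = 1/1.02·[0.4923·0.0000 + 0.5077·0.0000] = 0.0000; exercise value = 0.0000 ≤ continuation, so V_uu = 0.0000
Node ud (S = 103.9): continuation = 1/1.02·[0.4923·0.0000 + 0.5077·22.2350] = 11.0672; exercise value = 0.0000 ≤ continuation, so V_ud = 11.0672
Node dd (S = 53.9): continuation = 1/1.02·[0.4923·22.2350 + 0.5077·57.2700] = 39.2373; exercise value = 41.1000 > continuation, so V_dd = 41.1000 (exercise)
Node u (S = 148.5): continuation = 1/1.02·[0.4923·0.0000 + 0.5077·11.0672] = 5.5086; exercise value = 0.0000 ≤ continuation, so V_u = 5.5086
Node d (S = 77): continuation = 1/1.02·[0.4923·11.0672 + 0.5077·41.1000] = 25.7986; exercise value = 18.0000 ≤ continuation, so V_d = 25.7986
Node 0 (S = 110): continuation = 1/1.02·[0.4923·5.5086 + 0.5077·25.7986] = 15.4997; exercise value = 0.0000 ≤ continuation, so V_0 = 15.4997

£15.50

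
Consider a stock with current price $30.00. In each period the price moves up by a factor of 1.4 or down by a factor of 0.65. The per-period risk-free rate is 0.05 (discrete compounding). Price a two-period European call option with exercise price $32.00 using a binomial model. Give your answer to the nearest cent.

Risk-neutral probability p = (1 + 0.05 − 0.65)/(1.4 − 0.65) = 0.4000/0.7500 = 0.5333
Terminal stock prices: S_uu = 58.8, S_ud = 27.3, S_dd = 12.68
Terminal payoffs (S − K): max(26.8, 0) = 26.8, max(-4.7, 0) = 0, max(-19.32, 0) = 0
Node u (S = 42): V_u = 1/1.05·[0.5333·26.8000 + 0.4667·0.0000] = 13.6127
Node d (S = 19.5): V_d = 1/1.05·[0.5333·0.0000 + 0.4667·0.0000] = 0.0000
Node 0 (S = 30): V_0 = 1/1.05·[0.5333·13.6127 + 0.4667·0.0000] = 6.9144

$6.91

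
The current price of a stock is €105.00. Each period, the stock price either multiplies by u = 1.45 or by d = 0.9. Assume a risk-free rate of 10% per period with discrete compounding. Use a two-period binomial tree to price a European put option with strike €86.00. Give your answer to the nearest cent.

Risk-neutral probability p = (1 + 0.1 − 0.9)/(1.45 − 0.9) = 0.2000/0.5500 = 0.3636
Terminal stock prices: S_uu = 220.8, S_ud = 137, S_dd = 85.05
Terminal payoffs (K − S): max(-134.8, 0) = 0, max(-51.03, 0) = 0, max(0.95, 0) = 0.95
Node u (S = 152.2): V_u = 1/1.1·[0.3636·0.0000 + 0.6364·0.0000] = 0.0000
Node d (S = 94.5): V_d = 1/1.1·[0.3636·0.0000 + 0.6364·0.9500] = 0.5496
Node 0 (S = 105): V_0 = 1/1.1·[0.3636·0.0000 + 0.6364·0.5496] = 0.3179

€0.32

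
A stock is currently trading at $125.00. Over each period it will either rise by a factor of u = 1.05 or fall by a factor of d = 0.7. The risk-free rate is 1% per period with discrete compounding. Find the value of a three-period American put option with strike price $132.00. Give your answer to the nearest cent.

Risk-neutral probability p = (1 + 0.01 − 0.7)/(1.05 − 0.7) = 0.3100/0.3500 = 0.8857
Terminal stock prices: S_uuu = 144.7, S_uud = 96.47, S_udd = 64.31, S_ddd = 42.87
Terminal payoffs (K − S): max(-12.7, 0) = 0, max(35.53, 0) = 35.53, max(67.69, 0) = 67.69, max(89.12, 0) = 89.12
Node uu (S = 137.8): continuation = 1/1.01·[0.8857·0.0000 + 0.1143·35.5312] = 4.0205; exercise value = 0.0000 ≤ continuation, so V_uu = 4.0205
Node ud (S = 91.88): continuation = 1/1.01·[0.8857·35.5312 + 0.1143·67.6875] = 38.8181; exercise value = 40.1250 > continuation, so V_ud = 40.1250 (exercise)
Node dd (S = 61.25): continuation = 1/1.01·[0.8857·67.6875 + 0.1143·89.1250] = 69.4431; exercise value = 70.7500 > continuation, so V_dd = 70.7500 (exercise)
Node u (S = 131.2): continuation = 1/1.01·[0.8857·4.0205 + 0.1143·40.1250] = 8.0661; exercise value = 0.7500 ≤ continuation, so V_u = 8.0661
Node d (S = 87.5): continuation = 1/1.01·[0.8857·40.1250 + 0.1143·70.7500] = 43.1931; exercise value = 44.5000 > continuation, so V_d = 44.5000 (exercise)
Node 0 (S = 125): continuation = 1/1.01·[0.8857·8.0661 + 0.1143·44.5000] = 12.1089; exercise value = 7.0000 ≤ continuation, so V_0 = 12.1089

$12.11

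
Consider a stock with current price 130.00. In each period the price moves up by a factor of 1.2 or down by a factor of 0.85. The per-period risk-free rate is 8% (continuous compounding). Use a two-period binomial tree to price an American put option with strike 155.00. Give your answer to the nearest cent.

Risk-neutral probability p = (e^0.08 − 0.85)/(1.2 − 0.85) = 0.2333/0.3500 = 0.6665
Terminal stock prices: S_uu = 187.2, S_ud = 132.6, S_dd = 93.92
Terminal payoffs (K − S): max(-32.2, 0) = 0, max(22.4, 0) = 22.4, max(61.08, 0) = 61.08
Node u (S = 156): continuation = e^(−0.08)·[0.6665·0.0000 + 0.3335·22.4000] = 6.8953; exercise value = 0.0000 ≤ continuation, so V_u = 6.8953
Node d (S = 110.5): continuation = e^(−0.08)·[0.6665·22.4000 + 0.3335·61.0750] = 32.5830; exercise value = 44.5000 > continuation, so V_d = 44.5000 (exercise)
Node 0 (S = 130): continuation = e^(−0.08)·[0.6665·6.8953 + 0.3335·44.5000] = 17.9409; exercise value = 25.0000 > continuation, so V_0 = 25.0000 (exercise)

25.00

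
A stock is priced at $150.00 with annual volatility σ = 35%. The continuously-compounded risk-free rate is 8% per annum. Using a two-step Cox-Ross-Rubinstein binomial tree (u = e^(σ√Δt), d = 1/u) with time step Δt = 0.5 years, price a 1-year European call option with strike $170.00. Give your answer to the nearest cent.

$18.99

CRR parameters: u = e^(σ√Δt) = e^(0.35·√0.5) = 1.2808, d = 1/u = 0.7808
Per-period rate: rΔt = 0.08·0.5 = 0.04, so R = e^0.04 = 1.0408
Risk-neutral probability p = (e^0.04 − 0.7808)/(1.2808 − 0.7808) = 0.2601/0.5000 = 0.5201
Terminal stock prices: S_uu = 246.1, S_ud = 150, S_dd = 91.44
Terminal payoffs (S − K): max(76.07, 0) = 76.07, max(-20, 0) = 0, max(-78.56, 0) = 0
Node u (S = 192.1): V_u = e^(−0.04)·[0.5201·76.0685 + 0.4799·0.0000] = 38.0088
Node d (S = 117.1): V_d = e^(−0.04)·[0.5201·0.0000 + 0.4799·0.0000] = 0.0000
Node 0 (S = 150): V_0 = e^(−0.04)·[0.5201·38.0088 + 0.4799·0.0000] = 18.9916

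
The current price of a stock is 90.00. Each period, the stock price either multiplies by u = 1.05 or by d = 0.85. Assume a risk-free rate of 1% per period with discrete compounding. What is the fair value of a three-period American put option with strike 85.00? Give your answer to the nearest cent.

2.50

Risk-neutral probability p = (1 + 0.01 − 0.85)/(1.05 − 0.85) = 0.1600/0.2000 = 0.8000
Terminal stock prices: S_uuu = 104.2, S_uud = 84.34, S_udd = 68.28, S_ddd = 55.27
Terminal payoffs (K − S): max(-19.19, 0) = 0, max(0.6587, 0) = 0.6587, max(16.72, 0) = 16.72, max(29.73, 0) = 29.73
Node uu (S = 99.23): continuation = 1/1.01·[0.8000·0.0000 + 0.2000·0.6587] = 0.1304; exercise value = 0.0000 ≤ continuation, so V_uu = 0.1304
Node ud (S = 80.33): continuation = 1/1.01·[0.8000·0.6587 + 0.2000·16.7238] = 3.8334; exercise value = 4.6750 > continuation, so V_ud = 4.6750 (exercise)
Node dd (S = 65.02): continuation = 1/1.01·[0.8000·16.7238 + 0.2000·29.7288] = 19.1334; exercise value = 19.9750 > continuation, so V_dd = 19.9750 (exercise)
Node u (S = 94.5): continuation = 1/1.01·[0.8000·0.1304 + 0.2000·4.6750] = 1.0291; exercise value = 0.0000 ≤ continuation, so V_u = 1.0291
Node d (S = 76.5): continuation = 1/1.01·[0.8000·4.6750 + 0.2000·19.9750] = 7.6584; exercise value = 8.5000 > continuation, so V_d = 8.5000 (exercise)
Node 0 (S = 90): continuation = 1/1.01·[0.8000·1.0291 + 0.2000·8.5000] = 2.4983; exercise value = 0.0000 ≤ continuation, so V_0 = 2.4983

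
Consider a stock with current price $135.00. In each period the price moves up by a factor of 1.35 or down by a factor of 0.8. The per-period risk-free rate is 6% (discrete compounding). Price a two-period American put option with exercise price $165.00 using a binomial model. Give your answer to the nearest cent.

Risk-neutral probability p = (1 + 0.06 − 0.8)/(1.35 − 0.8) = 0.2600/0.5500 = 0.4727
Terminal stock prices: S_uu = 246, S_ud = 145.8, S_dd = 86.4
Terminal payoffs (K − S): max(-81.04, 0) = 0, max(19.2, 0) = 19.2, max(78.6, 0) = 78.6
Node u (S = 182.2): continuation = 1/1.06·[0.4727·0.0000 + 0.5273·19.2000] = 9.5506; exercise value = 0.0000 ≤ continuation, so V_u = 9.5506
Node d (S = 108): continuation = 1/1.06·[0.4727·19.2000 + 0.5273·78.6000] = 47.6604; exercise value = 57.0000 > continuation, so V_d = 57.0000 (exercise)
Node 0 (S = 135): continuation = 1/1.06·[0.4727·9.5506 + 0.5273·57.0000] = 32.6126; exercise value = 30.0000 ≤ continuation, so V_0 = 32.6126

$32.61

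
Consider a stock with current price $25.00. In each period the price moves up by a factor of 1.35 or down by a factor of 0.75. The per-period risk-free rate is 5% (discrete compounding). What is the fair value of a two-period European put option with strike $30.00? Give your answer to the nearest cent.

$5.74

Risk-neutral probability p = (1 + 0.05 − 0.75)/(1.35 − 0.75) = 0.3000/0.6000 = 0.5000
Terminal stock prices: S_uu = 45.56, S_ud = 25.31, S_dd = 14.06
Terminal payoffs (K − S): max(-15.56, 0) = 0, max(4.688, 0) = 4.688, max(15.94, 0) = 15.94
Node u (S = 33.75): V_u = 1/1.05·[0.5000·0.0000 + 0.5000·4.6875] = 2.2321
Node d (S = 18.75): V_d = 1/1.05·[0.5000·4.6875 + 0.5000·15.9375] = 9.8214
Node 0 (S = 25): V_0 = 1/1.05·[0.5000·2.2321 + 0.5000·9.8214] = 5.7398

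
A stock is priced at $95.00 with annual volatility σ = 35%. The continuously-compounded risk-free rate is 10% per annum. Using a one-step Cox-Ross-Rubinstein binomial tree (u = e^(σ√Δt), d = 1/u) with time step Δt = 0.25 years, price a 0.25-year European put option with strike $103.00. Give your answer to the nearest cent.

CRR parameters: u = e^(σ√Δt) = e^(0.35·√0.25) = 1.1912, d = 1/u = 0.8395
Per-period rate: rΔt = 0.1·0.25 = 0.025, so R = e^0.025 = 1.0253
Risk-neutral probability p = (e^0.025 − 0.8395)/(1.1912 − 0.8395) = 0.1859/0.3518 = 0.5283
Terminal stock prices: S_u = 113.2, S_d = 79.75
Terminal payoffs (K − S): max(-10.17, 0) = 0, max(23.25, 0) = 23.25
Node 0 (S = 95): V_0 = e^(−0.025)·[0.5283·0.0000 + 0.4717·23.2516] = 10.6965

$10.70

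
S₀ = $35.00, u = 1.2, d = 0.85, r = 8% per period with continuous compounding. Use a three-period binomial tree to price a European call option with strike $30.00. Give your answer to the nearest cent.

Risk-neutral probability p = (e^0.08 − 0.85)/(1.2 − 0.85) = 0.2333/0.3500 = 0.6665
Terminal stock prices: S_uuu = 60.48, S_uud = 42.84, S_udd = 30.34, S_ddd = 21.49
Terminal payoffs (S − K): max(30.48, 0) = 30.48, max(12.84, 0) = 12.84, max(0.345, 0) = 0.345, max(-8.506, 0) = 0
Node uu (S = 50.4): V_uu = e^(−0.08)·[0.6665·30.4800 + 0.3335·12.8400] = 22.7065
Node ud (S = 35.7): V_ud = e^(−0.08)·[0.6665·12.8400 + 0.3335·0.3450] = 8.0065
Node dd (S = 25.29): V_dd = e^(−0.08)·[0.6665·0.3450 + 0.3335·0.0000] = 0.2123
Node u (S = 42): V_u = e^(−0.08)·[0.6665·22.7065 + 0.3335·8.0065] = 16.4357
Node d (S = 29.75): V_d = e^(−0.08)·[0.6665·8.0065 + 0.3335·0.2123] = 4.9917
Node 0 (S = 35): V_0 = e^(−0.08)·[0.6665·16.4357 + 0.3335·4.9917] = 11.6493

$11.65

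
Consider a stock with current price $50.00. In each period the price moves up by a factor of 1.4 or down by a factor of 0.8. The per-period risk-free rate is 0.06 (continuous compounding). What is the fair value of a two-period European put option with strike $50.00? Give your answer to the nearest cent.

Risk-neutral probability p = (e^0.06 − 0.8)/(1.4 − 0.8) = 0.2618/0.6000 = 0.4364
Terminal stock prices: S_uu = 98, S_ud = 56, S_dd = 32
Terminal payoffs (K − S): max(-48, 0) = 0, max(-6, 0) = 0, max(18, 0) = 18
Node u (S = 70): V_u = e^(−0.06)·[0.4364·0.0000 + 0.5636·0.0000] = 0.0000
Node d (S = 40): V_d = e^(−0.06)·[0.4364·0.0000 + 0.5636·18.0000] = 9.5541
Node 0 (S = 50): V_0 = e^(−0.06)·[0.4364·0.0000 + 0.5636·9.5541] = 5.0712

$5.07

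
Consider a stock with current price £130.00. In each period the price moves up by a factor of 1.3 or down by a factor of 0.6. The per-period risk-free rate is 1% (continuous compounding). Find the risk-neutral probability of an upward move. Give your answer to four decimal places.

Risk-neutral probability p = (e^0.01 − 0.6)/(1.3 − 0.6) = 0.4101/0.7000 = 0.5858

p = 0.5858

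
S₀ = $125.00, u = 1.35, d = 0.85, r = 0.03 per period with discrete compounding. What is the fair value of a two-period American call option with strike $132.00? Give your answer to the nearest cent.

$16.67

Risk-neutral probability p = (1 + 0.03 − 0.85)/(1.35 − 0.85) = 0.1800/0.5000 = 0.3600
Terminal stock prices: S_uu = 227.8, S_ud = 143.4, S_dd = 90.31
Terminal payoffs (S − K): max(95.81, 0) = 95.81, max(11.44, 0) = 11.44, max(-41.69, 0) = 0
Node u (S = 168.8): continuation = 1/1.03·[0.3600·95.8125 + 0.6400·11.4375] = 40.5947; exercise value = 36.7500 ≤ continuation, so V_u = 40.5947
Node d (S = 106.2): continuation = 1/1.03·[0.3600·11.4375 + 0.6400·0.0000] = 3.9976; exercise value = 0.0000 ≤ continuation, so V_d = 3.9976
Node 0 (S = 125): continuation = 1/1.03·[0.3600·40.5947 + 0.6400·3.9976] = 16.6724; exercise value = 0.0000 ≤ continuation, so V_0 = 16.6724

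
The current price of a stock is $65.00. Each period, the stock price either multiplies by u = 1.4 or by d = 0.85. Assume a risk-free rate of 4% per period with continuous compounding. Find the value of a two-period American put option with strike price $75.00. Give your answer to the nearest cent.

$12.39

Risk-neutral probability p = (e^0.04 − 0.85)/(1.4 − 0.85) = 0.1908/0.5500 = 0.3469
Terminal stock prices: S_uu = 127.4, S_ud = 77.35, S_dd = 46.96
Terminal payoffs (K − S): max(-52.4, 0) = 0, max(-2.35, 0) = 0, max(28.04, 0) = 28.04
Node u (S = 91): continuation = e^(−0.04)·[0.3469·0.0000 + 0.6531·0.0000] = 0.0000; exercise value = 0.0000 ≤ continuation, so V_u = 0.0000
Node d (S = 55.25): continuation = e^(−0.04)·[0.3469·0.0000 + 0.6531·28.0375] = 17.5925; exercise value = 19.7500 > continuation, so V_d = 19.7500 (exercise)
Node 0 (S = 65): continuation = e^(−0.04)·[0.3469·0.0000 + 0.6531·19.7500] = 12.3924; exercise value = 10.0000 ≤ continuation, so V_0 = 12.3924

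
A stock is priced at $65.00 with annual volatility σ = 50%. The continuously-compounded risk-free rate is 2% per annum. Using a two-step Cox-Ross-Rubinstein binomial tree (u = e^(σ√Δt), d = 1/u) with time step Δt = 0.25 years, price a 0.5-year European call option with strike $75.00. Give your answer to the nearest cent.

CRR parameters: u = e^(σ√Δt) = e^(0.5·√0.25) = 1.2840, d = 1/u = 0.7788
Per-period rate: rΔt = 0.02·0.25 = 0.005, so R = e^0.005 = 1.0050
Risk-neutral probability p = (e^0.005 − 0.7788)/(1.2840 − 0.7788) = 0.2262/0.5052 = 0.4477
Terminal stock prices: S_uu = 107.2, S_ud = 65, S_dd = 39.42
Terminal payoffs (S − K): max(32.17, 0) = 32.17, max(-10, 0) = 0, max(-35.58, 0) = 0
Node u (S = 83.46): V_u = e^(−0.005)·[0.4477·32.1669 + 0.5523·0.0000] = 14.3307
Node d (S = 50.62): V_d = e^(−0.005)·[0.4477·0.0000 + 0.5523·0.0000] = 0.0000
Node 0 (S = 65): V_0 = e^(−0.005)·[0.4477·14.3307 + 0.5523·0.0000] = 6.3845

$6.38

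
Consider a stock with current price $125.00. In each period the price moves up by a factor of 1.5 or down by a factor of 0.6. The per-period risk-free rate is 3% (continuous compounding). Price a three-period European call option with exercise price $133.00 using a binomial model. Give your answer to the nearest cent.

Risk-neutral probability p = (e^0.03 − 0.6)/(1.5 − 0.6) = 0.4305/0.9000 = 0.4783
Terminal stock prices: S_uuu = 421.9, S_uud = 168.8, S_udd = 67.5, S_ddd = 27
Terminal payoffs (S − K): max(288.9, 0) = 288.9, max(35.75, 0) = 35.75, max(-65.5, 0) = 0, max(-106, 0) = 0
Node uu (S = 281.2): V_uu = e^(−0.03)·[0.4783·288.8750 + 0.5217·35.7500] = 152.1807
Node ud (S = 112.5): V_ud = e^(−0.03)·[0.4783·35.7500 + 0.5217·0.0000] = 16.5933
Node dd (S = 45): V_dd = e^(−0.03)·[0.4783·0.0000 + 0.5217·0.0000] = 0.0000
Node u (S = 187.5): V_u = e^(−0.03)·[0.4783·152.1807 + 0.5217·16.5933] = 79.0354
Node d (S = 75): V_d = e^(−0.03)·[0.4783·16.5933 + 0.5217·0.0000] = 7.7017
Node 0 (S = 125): V_0 = e^(−0.03)·[0.4783·79.0354 + 0.5217·7.7017] = 40.5835

$40.58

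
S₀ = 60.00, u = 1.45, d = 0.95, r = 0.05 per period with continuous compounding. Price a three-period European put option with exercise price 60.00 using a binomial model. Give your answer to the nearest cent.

3.74

Risk-neutral probability p = (e^0.05 − 0.95)/(1.45 − 0.95) = 0.1013/0.5000 = 0.2025
Terminal stock prices: S_uuu = 182.9, S_uud = 119.8, S_udd = 78.52, S_ddd = 51.44
Terminal payoffs (K − S): max(-122.9, 0) = 0, max(-59.84, 0) = 0, max(-18.52, 0) = 0, max(8.558, 0) = 8.558
Node uu (S = 126.2): V_uu = e^(−0.05)·[0.2025·0.0000 + 0.7975·0.0000] = 0.0000
Node ud (S = 82.65): V_ud = e^(−0.05)·[0.2025·0.0000 + 0.7975·0.0000] = 0.0000
Node dd (S = 54.15): V_dd = e^(−0.05)·[0.2025·0.0000 + 0.7975·8.5575] = 6.4914
Node u (S = 87): V_u = e^(−0.05)·[0.2025·0.0000 + 0.7975·0.0000] = 0.0000
Node d (S = 57): V_d = e^(−0.05)·[0.2025·0.0000 + 0.7975·6.4914] = 4.9242
Node 0 (S = 60): V_0 = e^(−0.05)·[0.2025·0.0000 + 0.7975·4.9242] = 3.7353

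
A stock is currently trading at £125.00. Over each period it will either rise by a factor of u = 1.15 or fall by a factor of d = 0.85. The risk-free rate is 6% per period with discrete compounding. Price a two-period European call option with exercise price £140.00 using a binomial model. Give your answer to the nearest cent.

£11.04

Risk-neutral probability p = (1 + 0.06 − 0.85)/(1.15 − 0.85) = 0.2100/0.3000 = 0.7000
Terminal stock prices: S_uu = 165.3, S_ud = 122.2, S_dd = 90.31
Terminal payoffs (S − K): max(25.31, 0) = 25.31, max(-17.81, 0) = 0, max(-49.69, 0) = 0
Node u (S = 143.8): V_u = 1/1.06·[0.7000·25.3125 + 0.3000·0.0000] = 16.7158
Node d (S = 106.2): V_d = 1/1.06·[0.7000·0.0000 + 0.3000·0.0000] = 0.0000
Node 0 (S = 125): V_0 = 1/1.06·[0.7000·16.7158 + 0.3000·0.0000] = 11.0387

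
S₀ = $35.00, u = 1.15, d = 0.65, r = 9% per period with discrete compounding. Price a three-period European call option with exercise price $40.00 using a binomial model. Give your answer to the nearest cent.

Risk-neutral probability p = (1 + 0.09 − 0.65)/(1.15 − 0.65) = 0.4400/0.5000 = 0.8800
Terminal stock prices: S_uuu = 53.23, S_uud = 30.09, S_udd = 17.01, S_ddd = 9.612
Terminal payoffs (S − K): max(13.23, 0) = 13.23, max(-9.913, 0) = 0, max(-22.99, 0) = 0, max(-30.39, 0) = 0
Node uu (S = 46.29): V_uu = 1/1.09·[0.8800·13.2306 + 0.1200·0.0000] = 10.6816
Node ud (S = 26.16): V_ud = 1/1.09·[0.8800·0.0000 + 0.1200·0.0000] = 0.0000
Node dd (S = 14.79): V_dd = 1/1.09·[0.8800·0.0000 + 0.1200·0.0000] = 0.0000
Node u (S = 40.25): V_u = 1/1.09·[0.8800·10.6816 + 0.1200·0.0000] = 8.6237
Node d (S = 22.75): V_d = 1/1.09·[0.8800·0.0000 + 0.1200·0.0000] = 0.0000
Node 0 (S = 35): V_0 = 1/1.09·[0.8800·8.6237 + 0.1200·0.0000] = 6.9622

$6.96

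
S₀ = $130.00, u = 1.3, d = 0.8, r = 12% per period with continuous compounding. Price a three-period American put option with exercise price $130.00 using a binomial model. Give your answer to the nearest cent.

$9.14

Risk-neutral probability p = (e^0.12 − 0.8)/(1.3 − 0.8) = 0.3275/0.5000 = 0.6550
Terminal stock prices: S_uuu = 285.6, S_uud = 175.8, S_udd = 108.2, S_ddd = 66.56
Terminal payoffs (K − S): max(-155.6, 0) = 0, max(-45.76, 0) = 0, max(21.84, 0) = 21.84, max(63.44, 0) = 63.44
Node uu (S = 219.7): continuation = e^(−0.12)·[0.6550·0.0000 + 0.3450·0.0000] = 0.0000; exercise value = 0.0000 ≤ continuation, so V_uu = 0.0000
Node ud (S = 135.2): continuation = e^(−0.12)·[0.6550·0.0000 + 0.3450·21.8400] = 6.6829; exercise value = 0.0000 ≤ continuation, so V_ud = 6.6829
Node dd (S = 83.2): continuation = e^(−0.12)·[0.6550·21.8400 + 0.3450·63.4400] = 32.0997; exercise value = 46.8000 > continuation, so V_dd = 46.8000 (exercise)
Node u (S = 169): continuation = e^(−0.12)·[0.6550·0.0000 + 0.3450·6.6829] = 2.0449; exercise value = 0.0000 ≤ continuation, so V_u = 2.0449
Node d (S = 104): continuation = e^(−0.12)·[0.6550·6.6829 + 0.3450·46.8000] = 18.2028; exercise value = 26.0000 > continuation, so V_d = 26.0000 (exercise)
Node 0 (S = 130): continuation = e^(−0.12)·[0.6550·2.0449 + 0.3450·26.0000] = 9.1438; exercise value = 0.0000 ≤ continuation, so V_0 = 9.1438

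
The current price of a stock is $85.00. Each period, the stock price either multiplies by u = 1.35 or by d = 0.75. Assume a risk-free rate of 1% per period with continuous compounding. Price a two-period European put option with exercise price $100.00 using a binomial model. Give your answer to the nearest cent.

$23.13

Risk-neutral probability p = (e^0.01 − 0.75)/(1.35 − 0.75) = 0.2601/0.6000 = 0.4334
Terminal stock prices: S_uu = 154.9, S_ud = 86.06, S_dd = 47.81
Terminal payoffs (K − S): max(-54.91, 0) = 0, max(13.94, 0) = 13.94, max(52.19, 0) = 52.19
Node u (S = 114.8): V_u = e^(−0.01)·[0.4334·0.0000 + 0.5666·13.9375] = 7.8182
Node d (S = 63.75): V_d = e^(−0.01)·[0.4334·13.9375 + 0.5666·52.1875] = 35.2550
Node 0 (S = 85): V_0 = e^(−0.01)·[0.4334·7.8182 + 0.5666·35.2550] = 23.1309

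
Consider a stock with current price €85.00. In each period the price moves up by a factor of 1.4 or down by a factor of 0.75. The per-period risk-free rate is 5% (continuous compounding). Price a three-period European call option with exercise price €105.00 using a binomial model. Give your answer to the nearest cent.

Risk-neutral probability p = (e^0.05 − 0.75)/(1.4 − 0.75) = 0.3013/0.6500 = 0.4635
Terminal stock prices: S_uuu = 233.2, S_uud = 124.9, S_udd = 66.94, S_ddd = 35.86
Terminal payoffs (S − K): max(128.2, 0) = 128.2, max(19.95, 0) = 19.95, max(-38.06, 0) = 0, max(-69.14, 0) = 0
Node uu (S = 166.6): V_uu = e^(−0.05)·[0.4635·128.2400 + 0.5365·19.9500] = 66.7209
Node ud (S = 89.25): V_ud = e^(−0.05)·[0.4635·19.9500 + 0.5365·0.0000] = 8.7957
Node dd (S = 47.81): V_dd = e^(−0.05)·[0.4635·0.0000 + 0.5365·0.0000] = 0.0000
Node u (S = 119): V_u = e^(−0.05)·[0.4635·66.7209 + 0.5365·8.7957] = 33.9053
Node d (S = 63.75): V_d = e^(−0.05)·[0.4635·8.7957 + 0.5365·0.0000] = 3.8779
Node 0 (S = 85): V_0 = e^(−0.05)·[0.4635·33.9053 + 0.5365·3.8779] = 16.9276

€16.93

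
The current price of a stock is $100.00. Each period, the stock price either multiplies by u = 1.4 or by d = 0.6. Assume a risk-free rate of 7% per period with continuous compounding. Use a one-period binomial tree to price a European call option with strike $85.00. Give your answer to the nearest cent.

$30.29

Risk-neutral probability p = (e^0.07 − 0.6)/(1.4 − 0.6) = 0.4725/0.8000 = 0.5906
Terminal stock prices: S_u = 140, S_d = 60
Terminal payoffs (S − K): max(55, 0) = 55, max(-25, 0) = 0
Node 0 (S = 100): V_0 = e^(−0.07)·[0.5906·55.0000 + 0.4094·0.0000] = 30.2888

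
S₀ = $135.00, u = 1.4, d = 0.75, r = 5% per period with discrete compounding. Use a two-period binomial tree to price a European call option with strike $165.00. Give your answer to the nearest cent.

$19.24

Risk-neutral probability p = (1 + 0.05 − 0.75)/(1.4 − 0.75) = 0.3000/0.6500 = 0.4615
Terminal stock prices: S_uu = 264.6, S_ud = 141.8, S_dd = 75.94
Terminal payoffs (S − K): max(99.6, 0) = 99.6, max(-23.25, 0) = 0, max(-89.06, 0) = 0
Node u (S = 189): V_u = 1/1.05·[0.4615·99.6000 + 0.5385·0.0000] = 43.7802
Node d (S = 101.2): V_d = 1/1.05·[0.4615·0.0000 + 0.5385·0.0000] = 0.0000
Node 0 (S = 135): V_0 = 1/1.05·[0.4615·43.7802 + 0.5385·0.0000] = 19.2441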